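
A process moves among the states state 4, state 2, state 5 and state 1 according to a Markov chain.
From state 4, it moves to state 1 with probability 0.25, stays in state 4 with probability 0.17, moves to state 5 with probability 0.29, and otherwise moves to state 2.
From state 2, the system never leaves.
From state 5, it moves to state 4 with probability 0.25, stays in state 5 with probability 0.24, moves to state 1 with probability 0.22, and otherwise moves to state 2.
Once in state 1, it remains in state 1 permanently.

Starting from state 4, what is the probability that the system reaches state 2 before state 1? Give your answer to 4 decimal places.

Let h(s) be the probability of absorption at state 2 starting from transient state s. Then h(state 2) = 1 and h(state 1) = 0. By first-step analysis:
h(state 4) = 0.17·h(state 4) + 0.29·1 + 0.29·h(state 5) + 0.25·0
h(state 5) = 0.25·h(state 4) + 0.29·1 + 0.24·h(state 5) + 0.22·0
Solving: h(state 4) = 0.5454, h(state 5) = 0.5610.
Starting from state 4, the probability is 0.5454.

0.5454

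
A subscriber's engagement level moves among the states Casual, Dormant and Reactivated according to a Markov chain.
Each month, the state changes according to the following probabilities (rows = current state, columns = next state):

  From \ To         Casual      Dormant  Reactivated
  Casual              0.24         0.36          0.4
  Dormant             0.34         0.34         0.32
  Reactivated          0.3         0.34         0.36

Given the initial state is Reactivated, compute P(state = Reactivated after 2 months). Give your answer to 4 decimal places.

Sum over the intermediate state after 1 month:
P = P(Reactivated→Casual)·P(Casual→Reactivated) + P(Reactivated→Dormant)·P(Dormant→Reactivated) + P(Reactivated→Reactivated)·P(Reactivated→Reactivated)
  = 0.3×0.4 + 0.34×0.32 + 0.36×0.36
  = 0.1200 + 0.1088 + 0.1296 = 0.3584

0.3584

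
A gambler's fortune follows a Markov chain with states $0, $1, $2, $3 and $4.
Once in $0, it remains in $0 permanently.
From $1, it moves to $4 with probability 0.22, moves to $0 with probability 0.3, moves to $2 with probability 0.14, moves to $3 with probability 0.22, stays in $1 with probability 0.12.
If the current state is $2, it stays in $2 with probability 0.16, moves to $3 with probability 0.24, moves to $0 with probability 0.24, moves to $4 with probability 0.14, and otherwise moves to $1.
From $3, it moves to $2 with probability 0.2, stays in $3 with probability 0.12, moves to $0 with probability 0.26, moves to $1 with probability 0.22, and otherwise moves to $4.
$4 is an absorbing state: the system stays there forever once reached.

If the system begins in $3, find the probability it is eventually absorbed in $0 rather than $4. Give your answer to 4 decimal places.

0.5778

Let h(s) be the probability of absorption at $0 starting from transient state s. Then h($0) = 1 and h($4) = 0. By first-step analysis:
h($1) = 0.3·1 + 0.12·h($1) + 0.14·h($2) + 0.22·h($3) + 0.22·0
h($2) = 0.24·1 + 0.22·h($1) + 0.16·h($2) + 0.24·h($3) + 0.14·0
h($3) = 0.26·1 + 0.22·h($1) + 0.2·h($2) + 0.12·h($3) + 0.2·0
Solving: h($1) = 0.5813, h($2) = 0.6031, h($3) = 0.5778.
Starting from $3, the probability is 0.5778.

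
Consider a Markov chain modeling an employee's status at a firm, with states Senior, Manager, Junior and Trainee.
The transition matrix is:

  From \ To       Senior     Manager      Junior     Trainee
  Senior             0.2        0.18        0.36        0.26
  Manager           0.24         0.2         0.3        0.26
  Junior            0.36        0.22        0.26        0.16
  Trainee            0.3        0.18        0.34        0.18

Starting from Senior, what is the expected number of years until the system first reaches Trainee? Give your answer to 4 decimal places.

4.3793

Let t(s) be the expected number of years to first reach Trainee from state s, with t(Trainee) = 0. Conditioning on the first year:
t(Senior) = 1 + 0.2·t(Senior) + 0.18·t(Manager) + 0.36·t(Junior)
t(Manager) = 1 + 0.24·t(Senior) + 0.2·t(Manager) + 0.3·t(Junior)
t(Junior) = 1 + 0.36·t(Senior) + 0.22·t(Manager) + 0.26·t(Junior)
Solving: t(Senior) = 4.3793, t(Manager) = 4.3550, t(Junior) = 4.7766.
Expected years from Senior to Trainee: 4.3793.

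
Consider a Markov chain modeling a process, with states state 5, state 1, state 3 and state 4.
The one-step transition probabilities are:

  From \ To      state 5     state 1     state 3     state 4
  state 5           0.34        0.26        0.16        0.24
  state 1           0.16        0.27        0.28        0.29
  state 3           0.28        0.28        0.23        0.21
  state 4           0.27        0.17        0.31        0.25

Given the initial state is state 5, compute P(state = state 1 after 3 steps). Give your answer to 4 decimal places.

Propagate the distribution vector 3 steps from state 5.
After 0 steps: (1.0000, 0.0000, 0.0000, 0.0000)
After 1 step: (0.3400, 0.2600, 0.1600, 0.2400)
After 2 steps: (0.2668, 0.2442, 0.2384, 0.2506)
After 3 steps: (0.2642, 0.2447, 0.2436, 0.2476)
P(in state 1 after 3 steps) = 0.2447

0.2447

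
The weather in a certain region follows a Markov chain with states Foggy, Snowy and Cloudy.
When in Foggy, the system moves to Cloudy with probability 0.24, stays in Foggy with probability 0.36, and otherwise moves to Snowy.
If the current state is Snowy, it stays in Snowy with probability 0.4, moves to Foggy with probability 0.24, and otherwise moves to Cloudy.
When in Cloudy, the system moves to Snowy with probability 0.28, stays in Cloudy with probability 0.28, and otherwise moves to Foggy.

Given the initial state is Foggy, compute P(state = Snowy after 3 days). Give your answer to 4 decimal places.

0.3643

Propagate the distribution vector 3 days from Foggy.
After 0 days: (1.0000, 0.0000, 0.0000)
After 1 day: (0.3600, 0.4000, 0.2400)
After 2 days: (0.3312, 0.3712, 0.2976)
After 3 days: (0.3393, 0.3643, 0.2964)
P(in Snowy after 3 days) = 0.3643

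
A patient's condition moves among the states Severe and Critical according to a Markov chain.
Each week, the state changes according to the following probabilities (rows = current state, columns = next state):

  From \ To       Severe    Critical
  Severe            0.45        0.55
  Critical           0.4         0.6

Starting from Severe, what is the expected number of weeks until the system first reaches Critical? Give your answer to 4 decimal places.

1.8182

Let t(s) be the expected number of weeks to first reach Critical from state s, with t(Critical) = 0. Conditioning on the first week:
t(Severe) = 1 + 0.45·t(Severe)
Solving: t(Severe) = 1.8182.
Expected weeks from Severe to Critical: 1.8182.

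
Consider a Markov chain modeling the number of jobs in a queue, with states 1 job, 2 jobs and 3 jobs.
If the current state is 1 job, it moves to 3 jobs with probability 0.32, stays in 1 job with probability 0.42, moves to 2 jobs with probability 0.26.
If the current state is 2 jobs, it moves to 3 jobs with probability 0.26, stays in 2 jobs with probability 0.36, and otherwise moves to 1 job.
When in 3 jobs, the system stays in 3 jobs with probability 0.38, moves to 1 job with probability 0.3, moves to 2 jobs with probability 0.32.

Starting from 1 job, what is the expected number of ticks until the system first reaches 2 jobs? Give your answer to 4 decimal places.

Let t(s) be the expected number of ticks to first reach 2 jobs from state s, with t(2 jobs) = 0. Conditioning on the first tick:
t(1 job) = 1 + 0.42·t(1 job) + 0.32·t(3 jobs)
t(3 jobs) = 1 + 0.3·t(1 job) + 0.38·t(3 jobs)
Solving: t(1 job) = 3.5660, t(3 jobs) = 3.3384.
Expected ticks from 1 job to 2 jobs: 3.5660.

3.5660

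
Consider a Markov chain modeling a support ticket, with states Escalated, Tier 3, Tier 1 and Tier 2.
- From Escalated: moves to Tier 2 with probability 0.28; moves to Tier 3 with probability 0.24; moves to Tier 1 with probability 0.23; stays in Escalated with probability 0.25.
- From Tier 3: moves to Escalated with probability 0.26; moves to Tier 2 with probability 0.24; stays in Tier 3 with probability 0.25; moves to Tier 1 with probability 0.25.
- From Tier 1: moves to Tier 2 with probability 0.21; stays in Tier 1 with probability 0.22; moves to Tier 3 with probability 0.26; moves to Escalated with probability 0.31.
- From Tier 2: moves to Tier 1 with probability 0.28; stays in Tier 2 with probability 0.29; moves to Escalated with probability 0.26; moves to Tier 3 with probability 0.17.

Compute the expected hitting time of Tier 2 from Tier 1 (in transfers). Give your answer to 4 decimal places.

Let t(s) be the expected number of transfers to first reach Tier 2 from state s, with t(Tier 2) = 0. Conditioning on the first transfer:
t(Escalated) = 1 + 0.25·t(Escalated) + 0.24·t(Tier 3) + 0.23·t(Tier 1)
t(Tier 3) = 1 + 0.26·t(Escalated) + 0.25·t(Tier 3) + 0.25·t(Tier 1)
t(Tier 1) = 1 + 0.31·t(Escalated) + 0.26·t(Tier 3) + 0.22·t(Tier 1)
Solving: t(Escalated) = 3.9396, t(Tier 3) = 4.1044, t(Tier 1) = 4.2159.
Expected transfers from Tier 1 to Tier 2: 4.2159.

4.2159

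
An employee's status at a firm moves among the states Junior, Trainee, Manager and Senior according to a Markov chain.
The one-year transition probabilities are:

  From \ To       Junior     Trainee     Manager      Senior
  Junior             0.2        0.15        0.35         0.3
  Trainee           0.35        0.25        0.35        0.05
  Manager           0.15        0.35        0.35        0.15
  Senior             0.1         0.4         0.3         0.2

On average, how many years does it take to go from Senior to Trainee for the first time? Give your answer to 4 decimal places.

Let t(s) be the expected number of years to first reach Trainee from state s, with t(Trainee) = 0. Conditioning on the first year:
t(Junior) = 1 + 0.2·t(Junior) + 0.35·t(Manager) + 0.3·t(Senior)
t(Manager) = 1 + 0.15·t(Junior) + 0.35·t(Manager) + 0.15·t(Senior)
t(Senior) = 1 + 0.1·t(Junior) + 0.3·t(Manager) + 0.2·t(Senior)
Solving: t(Junior) = 3.6447, t(Manager) = 3.0359, t(Senior) = 2.8440.
Expected years from Senior to Trainee: 2.8440.

2.8440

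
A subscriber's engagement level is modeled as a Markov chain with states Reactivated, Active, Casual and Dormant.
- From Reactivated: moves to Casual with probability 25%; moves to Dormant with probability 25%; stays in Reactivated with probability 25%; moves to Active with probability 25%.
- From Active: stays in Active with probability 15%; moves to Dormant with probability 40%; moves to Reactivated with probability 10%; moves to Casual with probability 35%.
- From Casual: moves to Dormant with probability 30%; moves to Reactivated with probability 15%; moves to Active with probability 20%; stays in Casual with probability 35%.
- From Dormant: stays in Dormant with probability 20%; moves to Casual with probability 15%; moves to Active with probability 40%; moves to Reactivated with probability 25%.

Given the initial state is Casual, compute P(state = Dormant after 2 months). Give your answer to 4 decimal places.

Propagate the distribution vector 2 months from Casual.
After 0 months: (0.0000, 0.0000, 1.0000, 0.0000)
After 1 month: (0.1500, 0.2000, 0.3500, 0.3000)
After 2 months: (0.1850, 0.2575, 0.2750, 0.2825)
P(in Dormant after 2 months) = 0.2825

0.2825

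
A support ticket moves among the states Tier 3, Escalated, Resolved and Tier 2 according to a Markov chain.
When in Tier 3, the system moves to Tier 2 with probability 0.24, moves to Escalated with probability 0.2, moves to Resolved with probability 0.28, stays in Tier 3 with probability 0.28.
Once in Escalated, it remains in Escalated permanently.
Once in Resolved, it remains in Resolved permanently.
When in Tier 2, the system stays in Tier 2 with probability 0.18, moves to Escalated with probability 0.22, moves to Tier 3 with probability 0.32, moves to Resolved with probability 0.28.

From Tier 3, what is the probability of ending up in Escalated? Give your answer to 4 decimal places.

Let h(s) be the probability of absorption at Escalated starting from transient state s. Then h(Escalated) = 1 and h(Resolved) = 0. By first-step analysis:
h(Tier 3) = 0.28·h(Tier 3) + 0.2·1 + 0.28·0 + 0.24·h(Tier 2)
h(Tier 2) = 0.32·h(Tier 3) + 0.22·1 + 0.28·0 + 0.18·h(Tier 2)
Solving: h(Tier 3) = 0.4221, h(Tier 2) = 0.4330.
Starting from Tier 3, the probability is 0.4221.

0.4221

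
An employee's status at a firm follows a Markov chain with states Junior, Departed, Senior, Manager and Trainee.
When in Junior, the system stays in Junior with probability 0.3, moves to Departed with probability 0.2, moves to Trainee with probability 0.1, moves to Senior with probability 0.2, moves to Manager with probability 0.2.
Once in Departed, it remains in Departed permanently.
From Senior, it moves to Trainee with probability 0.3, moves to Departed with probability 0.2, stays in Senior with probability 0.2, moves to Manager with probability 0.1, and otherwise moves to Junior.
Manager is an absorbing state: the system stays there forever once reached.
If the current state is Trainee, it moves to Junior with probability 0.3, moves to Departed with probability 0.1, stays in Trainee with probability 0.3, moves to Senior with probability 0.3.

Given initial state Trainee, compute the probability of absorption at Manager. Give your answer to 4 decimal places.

Let h(s) be the probability of absorption at Manager starting from transient state s. Then h(Manager) = 1 and h(Departed) = 0. By first-step analysis:
h(Junior) = 0.3·h(Junior) + 0.2·0 + 0.2·h(Senior) + 0.2·1 + 0.1·h(Trainee)
h(Senior) = 0.2·h(Junior) + 0.2·0 + 0.2·h(Senior) + 0.1·1 + 0.3·h(Trainee)
h(Trainee) = 0.3·h(Junior) + 0.1·0 + 0.3·h(Senior) + 0.3·h(Trainee)
Solving: h(Junior) = 0.4387, h(Senior) = 0.3636, h(Trainee) = 0.3439.
Starting from Trainee, the probability is 0.3439.

0.3439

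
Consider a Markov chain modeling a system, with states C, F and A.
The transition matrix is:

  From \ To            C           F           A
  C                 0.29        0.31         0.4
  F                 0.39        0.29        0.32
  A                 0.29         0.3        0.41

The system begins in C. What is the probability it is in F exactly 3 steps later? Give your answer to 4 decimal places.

0.3002

Propagate the distribution vector 3 steps from C.
After 0 steps: (1.0000, 0.0000, 0.0000)
After 1 step: (0.2900, 0.3100, 0.4000)
After 2 steps: (0.3210, 0.2998, 0.3792)
After 3 steps: (0.3200, 0.3002, 0.3798)
P(in F after 3 steps) = 0.3002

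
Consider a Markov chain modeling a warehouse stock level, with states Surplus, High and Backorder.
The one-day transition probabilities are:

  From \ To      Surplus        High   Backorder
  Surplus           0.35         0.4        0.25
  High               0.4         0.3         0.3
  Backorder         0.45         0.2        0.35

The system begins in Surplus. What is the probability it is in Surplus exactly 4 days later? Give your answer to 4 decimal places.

Propagate the distribution vector 4 days from Surplus.
After 0 days: (1.0000, 0.0000, 0.0000)
After 1 day: (0.3500, 0.4000, 0.2500)
After 2 days: (0.3950, 0.3100, 0.2950)
After 3 days: (0.3950, 0.3100, 0.2950)
After 4 days: (0.3950, 0.3100, 0.2950)
P(in Surplus after 4 days) = 0.3950

0.3950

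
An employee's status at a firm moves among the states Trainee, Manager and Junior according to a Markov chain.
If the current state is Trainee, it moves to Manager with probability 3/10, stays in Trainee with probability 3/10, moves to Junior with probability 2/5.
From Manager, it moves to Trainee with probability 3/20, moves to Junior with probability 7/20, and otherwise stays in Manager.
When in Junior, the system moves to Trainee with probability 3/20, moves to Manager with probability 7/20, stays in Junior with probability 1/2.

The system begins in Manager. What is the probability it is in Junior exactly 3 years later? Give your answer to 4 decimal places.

0.4201

Propagate the distribution vector 3 years from Manager.
After 0 years: (0.0000, 1.0000, 0.0000)
After 1 year: (0.1500, 0.5000, 0.3500)
After 2 years: (0.1725, 0.4175, 0.4100)
After 3 years: (0.1759, 0.4040, 0.4201)
P(in Junior after 3 years) = 0.4201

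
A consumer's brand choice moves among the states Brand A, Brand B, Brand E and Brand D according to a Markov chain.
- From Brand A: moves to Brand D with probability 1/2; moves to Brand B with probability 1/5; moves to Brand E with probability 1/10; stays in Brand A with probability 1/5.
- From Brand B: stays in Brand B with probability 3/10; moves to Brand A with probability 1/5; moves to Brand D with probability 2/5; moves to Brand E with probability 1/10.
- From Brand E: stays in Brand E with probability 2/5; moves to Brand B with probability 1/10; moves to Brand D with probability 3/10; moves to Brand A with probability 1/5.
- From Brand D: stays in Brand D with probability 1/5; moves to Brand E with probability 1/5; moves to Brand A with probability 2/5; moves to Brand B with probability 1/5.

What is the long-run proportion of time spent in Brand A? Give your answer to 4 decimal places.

0.2679

Let the stationary distribution be π with π = πP and π_1 + π_2 + π_3 + π_4 = 1.
π_1 = 0.2·π_1 + 0.2·π_2 + 0.2·π_3 + 0.4·π_4
π_2 = 0.2·π_1 + 0.3·π_2 + 0.1·π_3 + 0.2·π_4
π_3 = 0.1·π_1 + 0.1·π_2 + 0.4·π_3 + 0.2·π_4
Solving with the normalization constraint gives π = (0.2679, 0.2010, 0.1914, 0.3397).
So the stationary probability of Brand A is 0.2679.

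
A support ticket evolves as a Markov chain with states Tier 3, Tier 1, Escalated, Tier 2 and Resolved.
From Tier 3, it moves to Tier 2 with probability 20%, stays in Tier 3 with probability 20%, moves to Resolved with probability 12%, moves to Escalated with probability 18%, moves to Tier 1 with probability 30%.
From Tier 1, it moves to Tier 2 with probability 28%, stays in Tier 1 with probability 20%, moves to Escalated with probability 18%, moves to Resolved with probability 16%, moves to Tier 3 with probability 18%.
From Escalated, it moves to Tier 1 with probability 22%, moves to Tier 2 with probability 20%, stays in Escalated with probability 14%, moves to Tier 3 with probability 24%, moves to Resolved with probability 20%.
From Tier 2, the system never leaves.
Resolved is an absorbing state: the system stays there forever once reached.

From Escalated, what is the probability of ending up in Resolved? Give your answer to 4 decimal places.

0.4422

Let h(s) be the probability of absorption at Resolved starting from transient state s. Then h(Resolved) = 1 and h(Tier 2) = 0. By first-step analysis:
h(Tier 3) = 0.2·h(Tier 3) + 0.3·h(Tier 1) + 0.18·h(Escalated) + 0.2·0 + 0.12·1
h(Tier 1) = 0.18·h(Tier 3) + 0.2·h(Tier 1) + 0.18·h(Escalated) + 0.28·0 + 0.16·1
h(Escalated) = 0.24·h(Tier 3) + 0.22·h(Tier 1) + 0.14·h(Escalated) + 0.2·0 + 0.2·1
Solving: h(Tier 3) = 0.3951, h(Tier 1) = 0.3884, h(Escalated) = 0.4422.
Starting from Escalated, the probability is 0.4422.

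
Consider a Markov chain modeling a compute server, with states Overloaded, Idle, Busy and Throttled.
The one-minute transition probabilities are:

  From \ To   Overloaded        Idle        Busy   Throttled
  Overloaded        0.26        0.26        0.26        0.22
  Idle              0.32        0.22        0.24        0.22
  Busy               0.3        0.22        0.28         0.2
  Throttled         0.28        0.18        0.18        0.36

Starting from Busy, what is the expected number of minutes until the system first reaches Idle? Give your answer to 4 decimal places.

4.5135

Let t(s) be the expected number of minutes to first reach Idle from state s, with t(Idle) = 0. Conditioning on the first minute:
t(Overloaded) = 1 + 0.26·t(Overloaded) + 0.26·t(Busy) + 0.22·t(Throttled)
t(Busy) = 1 + 0.3·t(Overloaded) + 0.28·t(Busy) + 0.2·t(Throttled)
t(Throttled) = 1 + 0.28·t(Overloaded) + 0.18·t(Busy) + 0.36·t(Throttled)
Solving: t(Overloaded) = 4.3441, t(Busy) = 4.5135, t(Throttled) = 4.7325.
Expected minutes from Busy to Idle: 4.5135.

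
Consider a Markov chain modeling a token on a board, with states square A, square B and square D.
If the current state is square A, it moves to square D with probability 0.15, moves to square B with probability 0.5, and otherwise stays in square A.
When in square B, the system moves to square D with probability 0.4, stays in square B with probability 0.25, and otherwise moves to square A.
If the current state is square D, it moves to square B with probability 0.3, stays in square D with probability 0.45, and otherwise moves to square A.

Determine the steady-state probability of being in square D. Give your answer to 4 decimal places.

0.3378

Let the stationary distribution be π with π = πP and π_1 + π_2 + π_3 = 1.
π_1 = 0.35·π_1 + 0.35·π_2 + 0.25·π_3
π_2 = 0.5·π_1 + 0.25·π_2 + 0.3·π_3
Solving with the normalization constraint gives π = (0.3162, 0.3459, 0.3378).
So the stationary probability of square D is 0.3378.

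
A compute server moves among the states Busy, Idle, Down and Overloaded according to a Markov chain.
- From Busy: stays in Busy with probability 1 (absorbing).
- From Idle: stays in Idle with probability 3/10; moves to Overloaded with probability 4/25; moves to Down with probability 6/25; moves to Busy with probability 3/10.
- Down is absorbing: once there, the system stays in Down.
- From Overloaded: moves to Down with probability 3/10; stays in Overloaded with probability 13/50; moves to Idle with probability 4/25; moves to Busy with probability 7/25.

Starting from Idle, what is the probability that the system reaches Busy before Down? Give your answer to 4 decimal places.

Let h(s) be the probability of absorption at Busy starting from transient state s. Then h(Busy) = 1 and h(Down) = 0. By first-step analysis:
h(Idle) = 0.3·1 + 0.3·h(Idle) + 0.24·0 + 0.16·h(Overloaded)
h(Overloaded) = 0.28·1 + 0.16·h(Idle) + 0.3·0 + 0.26·h(Overloaded)
Solving: h(Idle) = 0.5418, h(Overloaded) = 0.4955.
Starting from Idle, the probability is 0.5418.

0.5418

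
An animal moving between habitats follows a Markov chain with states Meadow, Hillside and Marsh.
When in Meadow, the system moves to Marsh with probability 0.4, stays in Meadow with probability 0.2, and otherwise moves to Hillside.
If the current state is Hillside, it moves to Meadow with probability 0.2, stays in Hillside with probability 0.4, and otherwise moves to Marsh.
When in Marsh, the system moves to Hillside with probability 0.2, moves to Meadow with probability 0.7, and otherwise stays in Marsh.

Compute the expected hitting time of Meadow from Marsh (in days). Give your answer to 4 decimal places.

Let t(s) be the expected number of days to first reach Meadow from state s, with t(Meadow) = 0. Conditioning on the first day:
t(Hillside) = 1 + 0.4·t(Hillside) + 0.4·t(Marsh)
t(Marsh) = 1 + 0.2·t(Hillside) + 0.1·t(Marsh)
Solving: t(Hillside) = 2.8261, t(Marsh) = 1.7391.
Expected days from Marsh to Meadow: 1.7391.

1.7391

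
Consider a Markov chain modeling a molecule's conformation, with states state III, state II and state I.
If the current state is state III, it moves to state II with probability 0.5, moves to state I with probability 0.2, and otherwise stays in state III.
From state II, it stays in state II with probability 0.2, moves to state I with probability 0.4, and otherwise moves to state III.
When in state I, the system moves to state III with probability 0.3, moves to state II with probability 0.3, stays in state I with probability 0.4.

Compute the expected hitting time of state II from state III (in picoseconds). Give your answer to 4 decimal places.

2.2222

Let t(s) be the expected number of picoseconds to first reach state II from state s, with t(state II) = 0. Conditioning on the first picosecond:
t(state III) = 1 + 0.3·t(state III) + 0.2·t(state I)
t(state I) = 1 + 0.3·t(state III) + 0.4·t(state I)
Solving: t(state III) = 2.2222, t(state I) = 2.7778.
Expected picoseconds from state III to state II: 2.2222.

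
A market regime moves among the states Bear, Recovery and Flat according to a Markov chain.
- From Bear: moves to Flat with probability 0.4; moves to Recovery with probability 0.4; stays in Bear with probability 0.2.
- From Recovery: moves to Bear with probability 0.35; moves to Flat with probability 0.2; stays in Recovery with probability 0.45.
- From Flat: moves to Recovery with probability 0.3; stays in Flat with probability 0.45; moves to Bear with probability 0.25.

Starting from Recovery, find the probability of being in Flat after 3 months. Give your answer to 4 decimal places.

Propagate the distribution vector 3 months from Recovery.
After 0 months: (0.0000, 1.0000, 0.0000)
After 1 month: (0.3500, 0.4500, 0.2000)
After 2 months: (0.2775, 0.4025, 0.3200)
After 3 months: (0.2764, 0.3881, 0.3355)
P(in Flat after 3 months) = 0.3355

0.3355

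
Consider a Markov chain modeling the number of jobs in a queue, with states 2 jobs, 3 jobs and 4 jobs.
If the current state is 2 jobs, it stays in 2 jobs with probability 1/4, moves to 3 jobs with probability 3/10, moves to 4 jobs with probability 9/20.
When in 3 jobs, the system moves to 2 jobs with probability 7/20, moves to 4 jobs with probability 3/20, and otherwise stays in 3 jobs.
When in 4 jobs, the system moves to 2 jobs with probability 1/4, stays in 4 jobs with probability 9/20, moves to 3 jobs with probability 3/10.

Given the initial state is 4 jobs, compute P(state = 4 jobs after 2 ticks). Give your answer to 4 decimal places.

Sum over the intermediate state after 1 tick:
P = P(4 jobs→2 jobs)·P(2 jobs→4 jobs) + P(4 jobs→3 jobs)·P(3 jobs→4 jobs) + P(4 jobs→4 jobs)·P(4 jobs→4 jobs)
  = 0.25×0.45 + 0.3×0.15 + 0.45×0.45
  = 0.1125 + 0.0450 + 0.2025 = 0.3600

0.3600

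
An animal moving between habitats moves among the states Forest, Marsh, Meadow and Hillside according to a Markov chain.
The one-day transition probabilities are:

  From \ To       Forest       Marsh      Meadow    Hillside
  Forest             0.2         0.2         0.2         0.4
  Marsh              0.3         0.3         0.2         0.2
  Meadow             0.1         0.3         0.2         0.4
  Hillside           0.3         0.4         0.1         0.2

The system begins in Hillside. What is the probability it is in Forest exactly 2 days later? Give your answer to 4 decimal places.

0.2500

Propagate the distribution vector 2 days from Hillside.
After 0 days: (0.0000, 0.0000, 0.0000, 1.0000)
After 1 day: (0.3000, 0.4000, 0.1000, 0.2000)
After 2 days: (0.2500, 0.2900, 0.1800, 0.2800)
P(in Forest after 2 days) = 0.2500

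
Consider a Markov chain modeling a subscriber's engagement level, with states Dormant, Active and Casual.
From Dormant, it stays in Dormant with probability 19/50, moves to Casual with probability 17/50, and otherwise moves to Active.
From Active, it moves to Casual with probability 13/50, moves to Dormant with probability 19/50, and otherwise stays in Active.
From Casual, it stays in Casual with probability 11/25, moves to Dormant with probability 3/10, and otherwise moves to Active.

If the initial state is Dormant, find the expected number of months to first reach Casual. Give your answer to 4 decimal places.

3.1680

Let t(s) be the expected number of months to first reach Casual from state s, with t(Casual) = 0. Conditioning on the first month:
t(Dormant) = 1 + 0.38·t(Dormant) + 0.28·t(Active)
t(Active) = 1 + 0.38·t(Dormant) + 0.36·t(Active)
Solving: t(Dormant) = 3.1680, t(Active) = 3.4435.
Expected months from Dormant to Casual: 3.1680.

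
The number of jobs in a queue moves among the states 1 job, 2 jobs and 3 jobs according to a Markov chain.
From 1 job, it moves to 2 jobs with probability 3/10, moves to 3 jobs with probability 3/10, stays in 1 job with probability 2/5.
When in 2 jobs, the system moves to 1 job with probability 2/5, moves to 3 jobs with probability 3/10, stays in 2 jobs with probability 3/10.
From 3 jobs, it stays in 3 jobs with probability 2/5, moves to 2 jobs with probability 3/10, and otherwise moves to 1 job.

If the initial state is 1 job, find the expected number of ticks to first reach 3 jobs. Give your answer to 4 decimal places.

Let t(s) be the expected number of ticks to first reach 3 jobs from state s, with t(3 jobs) = 0. Conditioning on the first tick:
t(1 job) = 1 + 0.4·t(1 job) + 0.3·t(2 jobs)
t(2 jobs) = 1 + 0.4·t(1 job) + 0.3·t(2 jobs)
Solving: t(1 job) = 3.3333, t(2 jobs) = 3.3333.
Expected ticks from 1 job to 3 jobs: 3.3333.

3.3333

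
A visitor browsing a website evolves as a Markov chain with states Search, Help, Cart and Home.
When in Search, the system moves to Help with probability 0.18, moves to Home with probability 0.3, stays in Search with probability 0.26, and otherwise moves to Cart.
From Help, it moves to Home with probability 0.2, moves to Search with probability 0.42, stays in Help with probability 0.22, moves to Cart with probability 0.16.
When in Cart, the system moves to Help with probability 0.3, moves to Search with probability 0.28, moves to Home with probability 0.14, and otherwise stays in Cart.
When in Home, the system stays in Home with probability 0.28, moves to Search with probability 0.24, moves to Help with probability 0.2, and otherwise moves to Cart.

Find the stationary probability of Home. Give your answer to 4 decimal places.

Let the stationary distribution be π with π = πP and π_1 + π_2 + π_3 + π_4 = 1.
π_1 = 0.26·π_1 + 0.42·π_2 + 0.28·π_3 + 0.24·π_4
π_2 = 0.18·π_1 + 0.22·π_2 + 0.3·π_3 + 0.2·π_4
π_3 = 0.26·π_1 + 0.16·π_2 + 0.28·π_3 + 0.28·π_4
Solving with the normalization constraint gives π = (0.2960, 0.2233, 0.2473, 0.2334).
So the stationary probability of Home is 0.2334.

0.2334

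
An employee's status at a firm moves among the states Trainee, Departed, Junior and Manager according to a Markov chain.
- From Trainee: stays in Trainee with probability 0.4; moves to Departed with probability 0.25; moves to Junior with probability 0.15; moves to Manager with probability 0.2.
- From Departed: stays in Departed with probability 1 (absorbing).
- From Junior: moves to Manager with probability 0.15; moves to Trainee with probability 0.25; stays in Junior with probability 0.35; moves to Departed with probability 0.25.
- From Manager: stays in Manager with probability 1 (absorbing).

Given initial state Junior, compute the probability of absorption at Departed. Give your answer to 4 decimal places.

0.6028

Let h(s) be the probability of absorption at Departed starting from transient state s. Then h(Departed) = 1 and h(Manager) = 0. By first-step analysis:
h(Trainee) = 0.4·h(Trainee) + 0.25·1 + 0.15·h(Junior) + 0.2·0
h(Junior) = 0.25·h(Trainee) + 0.25·1 + 0.35·h(Junior) + 0.15·0
Solving: h(Trainee) = 0.5674, h(Junior) = 0.6028.
Starting from Junior, the probability is 0.6028.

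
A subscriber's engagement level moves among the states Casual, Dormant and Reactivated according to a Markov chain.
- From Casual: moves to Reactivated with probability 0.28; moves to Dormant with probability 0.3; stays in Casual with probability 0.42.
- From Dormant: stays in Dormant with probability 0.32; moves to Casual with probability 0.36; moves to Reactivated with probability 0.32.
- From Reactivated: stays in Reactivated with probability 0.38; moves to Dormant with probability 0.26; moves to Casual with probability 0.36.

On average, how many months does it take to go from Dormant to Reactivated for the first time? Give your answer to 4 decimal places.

Let t(s) be the expected number of months to first reach Reactivated from state s, with t(Reactivated) = 0. Conditioning on the first month:
t(Casual) = 1 + 0.42·t(Casual) + 0.3·t(Dormant)
t(Dormant) = 1 + 0.36·t(Casual) + 0.32·t(Dormant)
Solving: t(Casual) = 3.4218, t(Dormant) = 3.2821.
Expected months from Dormant to Reactivated: 3.2821.

3.2821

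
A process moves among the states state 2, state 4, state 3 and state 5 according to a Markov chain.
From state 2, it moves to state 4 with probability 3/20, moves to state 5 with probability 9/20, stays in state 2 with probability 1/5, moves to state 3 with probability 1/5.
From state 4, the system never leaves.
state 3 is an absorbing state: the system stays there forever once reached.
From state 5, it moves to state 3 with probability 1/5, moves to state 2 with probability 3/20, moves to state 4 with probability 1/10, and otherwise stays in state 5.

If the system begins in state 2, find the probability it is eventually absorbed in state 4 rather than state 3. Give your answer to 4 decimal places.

Let h(s) be the probability of absorption at state 4 starting from transient state s. Then h(state 4) = 1 and h(state 3) = 0. By first-step analysis:
h(state 2) = 0.2·h(state 2) + 0.15·1 + 0.2·0 + 0.45·h(state 5)
h(state 5) = 0.15·h(state 2) + 0.1·1 + 0.2·0 + 0.55·h(state 5)
Solving: h(state 2) = 0.3846, h(state 5) = 0.3504.
Starting from state 2, the probability is 0.3846.

0.3846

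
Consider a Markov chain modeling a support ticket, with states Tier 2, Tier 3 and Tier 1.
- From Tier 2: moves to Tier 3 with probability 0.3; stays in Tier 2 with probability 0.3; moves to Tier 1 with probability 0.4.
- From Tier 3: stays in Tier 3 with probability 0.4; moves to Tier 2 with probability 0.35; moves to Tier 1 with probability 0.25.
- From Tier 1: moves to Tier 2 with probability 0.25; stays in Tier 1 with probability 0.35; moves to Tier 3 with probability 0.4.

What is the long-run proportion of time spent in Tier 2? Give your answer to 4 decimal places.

0.3021

Let the stationary distribution be π with π = πP and π_1 + π_2 + π_3 = 1.
π_1 = 0.3·π_1 + 0.35·π_2 + 0.25·π_3
π_2 = 0.3·π_1 + 0.4·π_2 + 0.4·π_3
Solving with the normalization constraint gives π = (0.3021, 0.3698, 0.3281).
So the stationary probability of Tier 2 is 0.3021.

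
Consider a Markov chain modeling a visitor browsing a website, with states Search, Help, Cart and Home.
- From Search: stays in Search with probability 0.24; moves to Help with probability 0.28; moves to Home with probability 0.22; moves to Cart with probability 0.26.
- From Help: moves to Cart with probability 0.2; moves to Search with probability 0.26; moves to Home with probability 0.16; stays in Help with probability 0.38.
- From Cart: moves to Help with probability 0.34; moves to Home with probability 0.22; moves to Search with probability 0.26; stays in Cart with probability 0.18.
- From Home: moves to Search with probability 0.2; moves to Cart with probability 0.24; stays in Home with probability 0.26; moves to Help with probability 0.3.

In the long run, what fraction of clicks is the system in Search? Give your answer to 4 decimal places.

0.2426

Let the stationary distribution be π with π = πP and π_1 + π_2 + π_3 + π_4 = 1.
π_1 = 0.24·π_1 + 0.26·π_2 + 0.26·π_3 + 0.2·π_4
π_2 = 0.28·π_1 + 0.38·π_2 + 0.34·π_3 + 0.3·π_4
π_3 = 0.26·π_1 + 0.2·π_2 + 0.18·π_3 + 0.24·π_4
Solving with the normalization constraint gives π = (0.2426, 0.3303, 0.2185, 0.2085).
So the stationary probability of Search is 0.2426.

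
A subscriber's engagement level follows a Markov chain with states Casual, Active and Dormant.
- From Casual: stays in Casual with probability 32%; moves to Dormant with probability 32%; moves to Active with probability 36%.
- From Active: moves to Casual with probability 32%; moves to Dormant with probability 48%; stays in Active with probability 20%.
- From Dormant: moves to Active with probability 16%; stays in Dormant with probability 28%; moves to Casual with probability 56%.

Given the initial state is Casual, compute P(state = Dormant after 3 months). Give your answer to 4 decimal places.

Propagate the distribution vector 3 months from Casual.
After 0 months: (1.0000, 0.0000, 0.0000)
After 1 month: (0.3200, 0.3600, 0.3200)
After 2 months: (0.3968, 0.2384, 0.3648)
After 3 months: (0.4076, 0.2489, 0.3436)
P(in Dormant after 3 months) = 0.3436

0.3436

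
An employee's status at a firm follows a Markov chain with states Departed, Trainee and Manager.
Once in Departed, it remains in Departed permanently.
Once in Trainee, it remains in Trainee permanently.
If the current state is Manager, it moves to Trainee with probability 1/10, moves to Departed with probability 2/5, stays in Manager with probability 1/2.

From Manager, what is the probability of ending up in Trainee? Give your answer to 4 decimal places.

0.2000

Let h(s) be the probability of absorption at Trainee starting from transient state s. Then h(Trainee) = 1 and h(Departed) = 0. By first-step analysis:
h(Manager) = 0.4·0 + 0.1·1 + 0.5·h(Manager)
Solving: h(Manager) = 0.2000.
Starting from Manager, the probability is 0.2000.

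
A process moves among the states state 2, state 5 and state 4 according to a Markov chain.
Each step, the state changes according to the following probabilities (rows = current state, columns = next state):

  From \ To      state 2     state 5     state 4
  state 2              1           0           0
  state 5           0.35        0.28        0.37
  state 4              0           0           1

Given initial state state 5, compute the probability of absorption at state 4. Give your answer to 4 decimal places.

0.5139

Let h(s) be the probability of absorption at state 4 starting from transient state s. Then h(state 4) = 1 and h(state 2) = 0. By first-step analysis:
h(state 5) = 0.35·0 + 0.28·h(state 5) + 0.37·1
Solving: h(state 5) = 0.5139.
Starting from state 5, the probability is 0.5139.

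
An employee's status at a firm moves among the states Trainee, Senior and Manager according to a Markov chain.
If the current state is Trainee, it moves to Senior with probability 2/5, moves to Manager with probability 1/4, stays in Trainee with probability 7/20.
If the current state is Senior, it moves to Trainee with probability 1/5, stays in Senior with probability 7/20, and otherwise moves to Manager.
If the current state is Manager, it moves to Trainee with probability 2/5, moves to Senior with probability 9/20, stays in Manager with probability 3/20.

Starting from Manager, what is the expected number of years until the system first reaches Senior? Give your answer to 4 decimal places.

Let t(s) be the expected number of years to first reach Senior from state s, with t(Senior) = 0. Conditioning on the first year:
t(Trainee) = 1 + 0.35·t(Trainee) + 0.25·t(Manager)
t(Manager) = 1 + 0.4·t(Trainee) + 0.15·t(Manager)
Solving: t(Trainee) = 2.4309, t(Manager) = 2.3204.
Expected years from Manager to Senior: 2.3204.

2.3204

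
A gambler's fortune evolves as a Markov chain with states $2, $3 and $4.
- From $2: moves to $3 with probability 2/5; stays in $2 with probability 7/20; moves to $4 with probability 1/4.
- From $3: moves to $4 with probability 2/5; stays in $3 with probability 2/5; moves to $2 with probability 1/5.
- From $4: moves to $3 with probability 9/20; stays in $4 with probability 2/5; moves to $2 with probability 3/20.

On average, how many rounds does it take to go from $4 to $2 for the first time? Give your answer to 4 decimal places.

Let t(s) be the expected number of rounds to first reach $2 from state s, with t($2) = 0. Conditioning on the first round:
t($3) = 1 + 0.4·t($3) + 0.4·t($4)
t($4) = 1 + 0.45·t($3) + 0.4·t($4)
Solving: t($3) = 5.5556, t($4) = 5.8333.
Expected rounds from $4 to $2: 5.8333.

5.8333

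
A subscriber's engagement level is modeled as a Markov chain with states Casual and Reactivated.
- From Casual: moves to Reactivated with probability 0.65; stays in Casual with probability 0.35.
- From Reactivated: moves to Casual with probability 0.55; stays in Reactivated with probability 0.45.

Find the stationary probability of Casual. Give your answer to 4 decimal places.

Let the stationary distribution be π with π = πP and π_1 + π_2 = 1.
π_1 = 0.35·π_1 + 0.55·π_2
Solving with the normalization constraint gives π = (0.4583, 0.5417).
So the stationary probability of Casual is 0.4583.

0.4583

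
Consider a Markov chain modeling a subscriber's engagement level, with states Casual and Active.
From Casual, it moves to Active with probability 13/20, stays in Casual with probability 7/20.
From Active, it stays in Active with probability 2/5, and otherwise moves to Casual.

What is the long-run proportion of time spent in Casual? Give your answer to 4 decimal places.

0.4800

Let the stationary distribution be π with π = πP and π_1 + π_2 = 1.
π_1 = 0.35·π_1 + 0.6·π_2
Solving with the normalization constraint gives π = (0.4800, 0.5200).
So the stationary probability of Casual is 0.4800.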